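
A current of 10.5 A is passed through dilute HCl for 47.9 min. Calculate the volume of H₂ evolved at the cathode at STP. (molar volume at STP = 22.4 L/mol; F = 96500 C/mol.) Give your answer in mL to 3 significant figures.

3500 mL

Charge passed = 10.5 × 2874 = 30180 C
n(e⁻) = Q/F = 30180/96500 = 0.3127 mol
2H⁺ + 2e⁻ → H₂, so n(H₂) = 0.3127 / 2 = 0.1564 mol
V = 0.1564 × 22.4 = 3.503 L
= 3500 mL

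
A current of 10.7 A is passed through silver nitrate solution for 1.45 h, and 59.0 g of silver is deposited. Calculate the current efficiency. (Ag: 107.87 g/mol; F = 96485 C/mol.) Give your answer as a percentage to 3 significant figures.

94.5%

Q = 10.7 × 5220 = 55850 C
n(e⁻) = 55850 / 96485 = 0.5788 mol
Ag⁺ + e⁻ → Ag, so theoretical n(Ag) = 0.5788 mol → 62.44 g
Efficiency = 59.0 / 62.44 = 0.9449 = 94.5%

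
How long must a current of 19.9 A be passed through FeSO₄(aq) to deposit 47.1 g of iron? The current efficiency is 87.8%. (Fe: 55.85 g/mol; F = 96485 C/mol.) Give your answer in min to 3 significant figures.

n(Fe) = 47.1 / 55.85 = 0.8433 mol
Fe²⁺ + 2e⁻ → Fe, so n(e⁻) = 2 × 0.8433 = 1.687 mol
Q = 1.687 × 96485 / 0.878 = 1.854×10^5 C
t = Q / I = 1.854×10^5 / 19.9 = 9317 s = 155 min

155 min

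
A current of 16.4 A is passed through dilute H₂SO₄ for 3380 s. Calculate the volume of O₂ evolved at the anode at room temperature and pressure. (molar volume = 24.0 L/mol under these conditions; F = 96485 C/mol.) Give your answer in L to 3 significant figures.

3.45 L

Q = It = 16.4 × 3380 = 55430 C
Moles of electrons = 55430 / 96485 = 0.5745 mol
2H₂O → O₂ + 4H⁺ + 4e⁻, so n(O₂) = 0.5745 / 4 = 0.1436 mol
V = 0.1436 × 24.0 = 3.446 L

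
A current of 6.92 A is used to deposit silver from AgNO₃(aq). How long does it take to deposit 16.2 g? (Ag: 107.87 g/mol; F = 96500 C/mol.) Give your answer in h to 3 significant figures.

n(Ag) = 16.2 / 107.87 = 0.1502 mol
Ag⁺ + e⁻ → Ag, so n(e⁻) = 0.1502 mol
Q = 0.1502 × 96500 = 14490 C
t = Q / I = 14490 / 6.92 = 2094 s = 0.582 h

0.582 h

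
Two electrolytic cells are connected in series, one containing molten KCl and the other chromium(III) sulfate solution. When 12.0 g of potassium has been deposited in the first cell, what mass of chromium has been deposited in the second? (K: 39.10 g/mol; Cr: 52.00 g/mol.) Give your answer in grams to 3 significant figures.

n(K) = 12.0 / 39.10 = 0.3069 mol
K⁺ + e⁻ → K, so n(e⁻) = 0.3069 mol
Since the cells are in series, n(e⁻) in the Cr cell is also 0.3069 mol.
Cr³⁺ + 3e⁻ → Cr, so n(Cr) = 0.3069 / 3 = 0.1023 mol
m(Cr) = 0.1023 × 52.00 = 5.32 g

5.32 g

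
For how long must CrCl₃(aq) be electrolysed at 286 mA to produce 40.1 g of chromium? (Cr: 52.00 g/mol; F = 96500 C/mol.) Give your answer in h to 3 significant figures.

n(Cr) = 40.1 / 52.00 = 0.7712 mol
Cr³⁺ + 3e⁻ → Cr, so n(e⁻) = 3 × 0.7712 = 2.314 mol
Q = 2.314 × 96500 = 2.233×10^5 C
t = Q / I = 2.233×10^5 / 0.286 = 7.808×10^5 s = 217 h

217 h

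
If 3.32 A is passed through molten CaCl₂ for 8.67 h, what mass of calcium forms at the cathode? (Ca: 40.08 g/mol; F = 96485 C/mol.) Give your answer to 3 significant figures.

21.5 g

Q = 3.32 A × 31212 s = 1.036×10^5 C
n(e⁻) = Q/F = 1.036×10^5/96485 = 1.074 mol
Ca²⁺ + 2e⁻ → Ca, so n(Ca) = 1.074 / 2 = 0.5370 mol
m = 0.5370 × 40.08 = 21.5 g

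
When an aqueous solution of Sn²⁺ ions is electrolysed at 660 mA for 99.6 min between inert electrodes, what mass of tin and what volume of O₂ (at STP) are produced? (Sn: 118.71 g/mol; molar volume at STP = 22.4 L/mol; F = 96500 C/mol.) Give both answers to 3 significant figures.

Q = 0.660 × 5976 = 3944 C; n(e⁻) = 3944 / 96500 = 0.04087 mol
Cathode: Sn²⁺ + 2e⁻ → Sn → n(Sn) = 0.04087/2 = 0.02044 mol → 2.43 g
Anode: 2H₂O → O₂ + 4H⁺ + 4e⁻ → n(O₂) = 0.04087/4 = 0.01022 mol → 0.229 L

2.43 g Sn; 0.229 L O₂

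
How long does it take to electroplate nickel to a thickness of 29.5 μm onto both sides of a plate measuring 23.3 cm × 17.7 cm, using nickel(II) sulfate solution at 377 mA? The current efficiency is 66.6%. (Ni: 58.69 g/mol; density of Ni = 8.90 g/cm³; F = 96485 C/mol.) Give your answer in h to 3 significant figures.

78.8 h

Plated area = 2 × 23.3 × 17.7 = 824.8 cm²
Volume = 824.8 × 29.5×10⁻⁴ cm = 2.433 cm³
m(Ni) = 2.433 × 8.90 = 21.65 g
n(Ni) = 21.65 / 58.69 = 0.3689 mol; n(e⁻) = 2 × 0.3689 = 0.7378 mol
Q = 0.7378 × 96485 / 0.666 = 1.069×10^5 C
t = 1.069×10^5 / 0.377 = 2.836×10^5 s = 78.8 h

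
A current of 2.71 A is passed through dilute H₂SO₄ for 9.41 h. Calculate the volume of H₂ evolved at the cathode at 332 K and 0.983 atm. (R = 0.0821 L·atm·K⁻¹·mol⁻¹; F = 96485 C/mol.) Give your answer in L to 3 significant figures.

Q = 2.71 A × 33876 s = 91800 C
n(e⁻) = Q/F = 91800/96485 = 0.9514 mol
2H⁺ + 2e⁻ → H₂, so n(H₂) = 0.9514 / 2 = 0.4757 mol
V = nRT/P = 0.4757 × 0.0821 × 332 / 0.983 = 13.19 L

13.2 L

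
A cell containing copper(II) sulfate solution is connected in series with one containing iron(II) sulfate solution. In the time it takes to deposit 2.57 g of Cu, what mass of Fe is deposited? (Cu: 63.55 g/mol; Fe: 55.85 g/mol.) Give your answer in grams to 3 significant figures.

n(Cu) = 2.57 / 63.55 = 0.04044 mol
Cu²⁺ + 2e⁻ → Cu, so n(e⁻) = 2 × 0.04044 = 0.08088 mol
Since the cells are in series, n(e⁻) in the Fe cell is also 0.08088 mol.
Fe²⁺ + 2e⁻ → Fe, so n(Fe) = 0.08088 / 2 = 0.04044 mol
m(Fe) = 0.04044 × 55.85 = 2.26 g

2.26 g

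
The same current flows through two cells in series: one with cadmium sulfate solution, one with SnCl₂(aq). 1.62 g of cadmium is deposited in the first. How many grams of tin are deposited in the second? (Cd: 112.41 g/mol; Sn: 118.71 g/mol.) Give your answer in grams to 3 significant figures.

1.71 g

n(Cd) = 1.62 / 112.41 = 0.01441 mol
Cd²⁺ + 2e⁻ → Cd, so n(e⁻) = 2 × 0.01441 = 0.02882 mol
Since the cells are in series, n(e⁻) in the Sn cell is also 0.02882 mol.
Sn²⁺ + 2e⁻ → Sn, so n(Sn) = 0.02882 / 2 = 0.01441 mol
m(Sn) = 0.01441 × 118.71 = 1.71 g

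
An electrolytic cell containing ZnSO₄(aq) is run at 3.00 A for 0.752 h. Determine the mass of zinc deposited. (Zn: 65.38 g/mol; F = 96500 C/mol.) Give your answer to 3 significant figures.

Charge passed = 3.00 × 2707.2 = 8122 C
n(e⁻) = 8122 / 96500 = 0.08417 mol
Zn²⁺ + 2e⁻ → Zn, so n(Zn) = 0.08417 / 2 = 0.04209 mol
m = 0.04209 × 65.38 = 2.75 g

2.75 g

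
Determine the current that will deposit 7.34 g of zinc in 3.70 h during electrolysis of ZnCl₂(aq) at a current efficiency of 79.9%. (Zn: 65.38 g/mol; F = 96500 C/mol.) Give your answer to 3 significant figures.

2.04 A

n(Zn) = 7.34 / 65.38 = 0.1123 mol
Zn²⁺ + 2e⁻ → Zn, so n(e⁻) = 2 × 0.1123 = 0.2246 mol
Q = 0.2246 × 96500 / 0.799 = 27130 C
I = Q / t = 27130 / 13320 s = 2.04 A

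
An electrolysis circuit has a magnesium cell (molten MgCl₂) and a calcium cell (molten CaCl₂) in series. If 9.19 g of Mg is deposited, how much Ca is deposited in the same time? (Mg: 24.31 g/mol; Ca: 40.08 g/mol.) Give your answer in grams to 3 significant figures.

15.2 g

n(Mg) = 9.19 / 24.31 = 0.3780 mol
Mg²⁺ + 2e⁻ → Mg, so n(e⁻) = 2 × 0.3780 = 0.7560 mol
Since the cells are in series, n(e⁻) in the Ca cell is also 0.7560 mol.
Ca²⁺ + 2e⁻ → Ca, so n(Ca) = 0.7560 / 2 = 0.3780 mol
m(Ca) = 0.3780 × 40.08 = 15.2 g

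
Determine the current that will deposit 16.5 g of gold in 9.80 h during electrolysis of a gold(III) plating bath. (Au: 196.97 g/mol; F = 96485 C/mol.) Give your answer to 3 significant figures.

n(Au) = 16.5 / 196.97 = 0.08377 mol
Au³⁺ + 3e⁻ → Au, so n(e⁻) = 3 × 0.08377 = 0.2513 mol
Q = 0.2513 × 96485 = 24250 C
I = Q / t = 24250 / 35280 s = 0.687 A

0.687 A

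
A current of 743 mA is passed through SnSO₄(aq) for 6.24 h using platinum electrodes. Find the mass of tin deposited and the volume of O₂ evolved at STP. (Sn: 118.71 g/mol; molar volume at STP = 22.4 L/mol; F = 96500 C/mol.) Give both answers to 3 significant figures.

10.3 g Sn; 0.969 L O₂

Q = 0.743 × 22464 = 16690 C; n(e⁻) = 16690 / 96500 = 0.1730 mol
Cathode: Sn²⁺ + 2e⁻ → Sn → n(Sn) = 0.1730/2 = 0.08650 mol → 10.3 g
Anode: 2H₂O → O₂ + 4H⁺ + 4e⁻ → n(O₂) = 0.1730/4 = 0.04325 mol → 0.969 L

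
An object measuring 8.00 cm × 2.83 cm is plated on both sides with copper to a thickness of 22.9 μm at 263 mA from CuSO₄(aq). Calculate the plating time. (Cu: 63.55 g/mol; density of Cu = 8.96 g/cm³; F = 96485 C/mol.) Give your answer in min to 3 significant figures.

179 min

Plated area = 2 × 8.00 × 2.83 = 45.28 cm²
Volume = 45.28 × 22.9×10⁻⁴ cm = 0.1037 cm³
m(Cu) = 0.1037 × 8.96 = 0.9292 g
n(Cu) = 0.9292 / 63.55 = 0.01462 mol; n(e⁻) = 2 × 0.01462 = 0.02924 mol
Q = 0.02924 × 96485 = 2821 C
t = 2821 / 0.263 = 10730 s = 179 min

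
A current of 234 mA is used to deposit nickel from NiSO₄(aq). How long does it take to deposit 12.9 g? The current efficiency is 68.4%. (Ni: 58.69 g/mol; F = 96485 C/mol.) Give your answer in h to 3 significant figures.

n(Ni) = 12.9 / 58.69 = 0.2198 mol
Ni²⁺ + 2e⁻ → Ni, so n(e⁻) = 2 × 0.2198 = 0.4396 mol
Q = 0.4396 × 96485 / 0.684 = 62010 C
t = Q / I = 62010 / 0.234 = 2.650×10^5 s = 73.6 h

73.6 h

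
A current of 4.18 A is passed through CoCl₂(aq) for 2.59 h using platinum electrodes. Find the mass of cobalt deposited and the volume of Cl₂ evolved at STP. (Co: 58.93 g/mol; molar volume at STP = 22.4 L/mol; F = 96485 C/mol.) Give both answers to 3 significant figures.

11.9 g Co; 4.52 L Cl₂

Q = 4.18 × 9324 = 38970 C; n(e⁻) = 38970 / 96485 = 0.4039 mol
Cathode: Co²⁺ + 2e⁻ → Co → n(Co) = 0.4039/2 = 0.2020 mol → 11.9 g
Anode: 2Cl⁻ → Cl₂ + 2e⁻ → n(Cl₂) = 0.4039/2 = 0.2020 mol → 4.52 L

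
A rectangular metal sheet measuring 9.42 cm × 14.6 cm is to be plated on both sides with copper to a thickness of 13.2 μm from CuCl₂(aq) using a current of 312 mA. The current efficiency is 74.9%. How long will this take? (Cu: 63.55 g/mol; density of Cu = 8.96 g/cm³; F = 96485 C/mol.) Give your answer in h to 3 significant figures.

Plated area = 2 × 9.42 × 14.6 = 275.1 cm²
Volume = 275.1 × 13.2×10⁻⁴ cm = 0.3631 cm³
m(Cu) = 0.3631 × 8.96 = 3.253 g
n(Cu) = 3.253 / 63.55 = 0.05119 mol; n(e⁻) = 2 × 0.05119 = 0.1024 mol
Q = 0.1024 × 96485 / 0.749 = 13190 C
t = 13190 / 0.312 = 42280 s = 11.7 h

11.7 h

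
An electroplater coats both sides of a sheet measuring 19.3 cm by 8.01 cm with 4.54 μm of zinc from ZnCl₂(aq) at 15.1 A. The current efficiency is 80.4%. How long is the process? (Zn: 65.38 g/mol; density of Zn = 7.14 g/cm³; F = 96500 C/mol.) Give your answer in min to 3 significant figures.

4.06 min

Plated area = 2 × 19.3 × 8.01 = 309.2 cm²
Volume = 309.2 × 4.54×10⁻⁴ cm = 0.1404 cm³
m(Zn) = 0.1404 × 7.14 = 1.002 g
n(Zn) = 1.002 / 65.38 = 0.01533 mol; n(e⁻) = 2 × 0.01533 = 0.03066 mol
Q = 0.03066 × 96500 / 0.804 = 3680 C
t = 3680 / 15.1 = 243.7 s = 4.06 min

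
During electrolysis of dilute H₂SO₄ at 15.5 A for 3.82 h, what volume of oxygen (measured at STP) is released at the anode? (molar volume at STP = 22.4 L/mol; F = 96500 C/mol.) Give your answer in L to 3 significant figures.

12.4 L

Charge passed = 15.5 × 13752 = 2.132×10^5 C
n(e⁻) = Q/F = 2.132×10^5/96500 = 2.209 mol
2H₂O → O₂ + 4H⁺ + 4e⁻, so n(O₂) = 2.209 / 4 = 0.5523 mol
V = 0.5523 × 22.4 = 12.37 L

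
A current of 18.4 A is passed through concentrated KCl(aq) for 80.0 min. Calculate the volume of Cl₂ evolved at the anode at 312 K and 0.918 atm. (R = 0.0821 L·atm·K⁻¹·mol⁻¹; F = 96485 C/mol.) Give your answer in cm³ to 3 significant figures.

Charge passed = 18.4 × 4800 = 88320 C
n(e⁻) = 88320 / 96485 = 0.9154 mol
2Cl⁻ → Cl₂ + 2e⁻, so n(Cl₂) = 0.9154 / 2 = 0.4577 mol
V = nRT/P = 0.4577 × 0.0821 × 312 / 0.918 = 12.77 L
= 12800 cm³

12800 cm³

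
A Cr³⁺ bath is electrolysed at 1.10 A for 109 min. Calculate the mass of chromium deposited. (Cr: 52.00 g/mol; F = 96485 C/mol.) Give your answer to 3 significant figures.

1.29 g

Charge passed = 1.10 × 6540 = 7194 C
Moles of electrons = 7194 / 96485 = 0.07456 mol
Cr³⁺ + 3e⁻ → Cr, so n(Cr) = 0.07456 / 3 = 0.02485 mol
m = 0.02485 × 52.00 = 1.29 g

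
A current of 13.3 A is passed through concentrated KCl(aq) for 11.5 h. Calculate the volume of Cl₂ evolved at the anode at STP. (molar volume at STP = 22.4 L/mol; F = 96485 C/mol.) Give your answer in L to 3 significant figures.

63.9 L

Q = 13.3 A × 41400 s = 5.506×10^5 C
n(e⁻) = 5.506×10^5 / 96485 = 5.707 mol
2Cl⁻ → Cl₂ + 2e⁻, so n(Cl₂) = 5.707 / 2 = 2.854 mol
V = 2.854 × 22.4 = 63.93 L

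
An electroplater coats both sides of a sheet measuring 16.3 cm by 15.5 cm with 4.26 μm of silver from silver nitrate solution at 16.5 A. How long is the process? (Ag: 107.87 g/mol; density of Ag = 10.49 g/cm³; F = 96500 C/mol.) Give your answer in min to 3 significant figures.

Plated area = 2 × 16.3 × 15.5 = 505.3 cm²
Volume = 505.3 × 4.26×10⁻⁴ cm = 0.2153 cm³
m(Ag) = 0.2153 × 10.49 = 2.258 g
n(Ag) = 2.258 / 107.87 = 0.02093 mol; n(e⁻) = 0.02093 mol
Q = 0.02093 × 96500 = 2020 C
t = 2020 / 16.5 = 122.4 s = 2.04 min

2.04 min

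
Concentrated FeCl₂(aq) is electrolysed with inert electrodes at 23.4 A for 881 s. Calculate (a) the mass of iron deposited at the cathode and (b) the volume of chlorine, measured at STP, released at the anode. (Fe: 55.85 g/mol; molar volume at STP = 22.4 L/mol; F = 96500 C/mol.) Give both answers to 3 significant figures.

5.97 g Fe; 2.39 L Cl₂

Q = 23.4 × 881 = 20620 C; n(e⁻) = 20620 / 96500 = 0.2137 mol
Cathode: Fe²⁺ + 2e⁻ → Fe → n(Fe) = 0.2137/2 = 0.1069 mol → 5.97 g
Anode: 2Cl⁻ → Cl₂ + 2e⁻ → n(Cl₂) = 0.2137/2 = 0.1069 mol → 2.39 L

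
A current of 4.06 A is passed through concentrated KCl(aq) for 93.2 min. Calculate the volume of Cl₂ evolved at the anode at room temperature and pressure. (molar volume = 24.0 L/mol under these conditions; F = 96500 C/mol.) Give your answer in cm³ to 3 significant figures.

Q = It = 4.06 × 5592 = 22700 C
n(e⁻) = Q/F = 22700/96500 = 0.2352 mol
2Cl⁻ → Cl₂ + 2e⁻, so n(Cl₂) = 0.2352 / 2 = 0.1176 mol
V = 0.1176 × 24.0 = 2.822 L
= 2820 cm³

2820 cm³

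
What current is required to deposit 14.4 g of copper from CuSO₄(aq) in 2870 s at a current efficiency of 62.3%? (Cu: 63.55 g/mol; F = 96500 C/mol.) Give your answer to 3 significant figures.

24.5 A

n(Cu) = 14.4 / 63.55 = 0.2266 mol
Cu²⁺ + 2e⁻ → Cu, so n(e⁻) = 2 × 0.2266 = 0.4532 mol
Q = 0.4532 × 96500 / 0.623 = 70200 C
I = Q / t = 70200 / 2870 s = 24.5 A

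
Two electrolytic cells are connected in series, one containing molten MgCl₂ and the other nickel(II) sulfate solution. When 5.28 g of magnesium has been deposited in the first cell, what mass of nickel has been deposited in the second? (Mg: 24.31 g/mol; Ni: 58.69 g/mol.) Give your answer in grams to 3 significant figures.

n(Mg) = 5.28 / 24.31 = 0.2172 mol
Mg²⁺ + 2e⁻ → Mg, so n(e⁻) = 2 × 0.2172 = 0.4344 mol
Same current for the same time ⇒ same n(e⁻) = 0.4344 mol in both cells.
Ni²⁺ + 2e⁻ → Ni, so n(Ni) = 0.4344 / 2 = 0.2172 mol
m(Ni) = 0.2172 × 58.69 = 12.7 g

12.7 g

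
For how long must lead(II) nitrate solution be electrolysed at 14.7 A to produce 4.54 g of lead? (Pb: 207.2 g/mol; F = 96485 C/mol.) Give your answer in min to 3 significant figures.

n(Pb) = 4.54 / 207.2 = 0.02191 mol
Pb²⁺ + 2e⁻ → Pb, so n(e⁻) = 2 × 0.02191 = 0.04382 mol
Q = 0.04382 × 96485 = 4228 C
t = Q / I = 4228 / 14.7 = 287.6 s = 4.79 min

4.79 min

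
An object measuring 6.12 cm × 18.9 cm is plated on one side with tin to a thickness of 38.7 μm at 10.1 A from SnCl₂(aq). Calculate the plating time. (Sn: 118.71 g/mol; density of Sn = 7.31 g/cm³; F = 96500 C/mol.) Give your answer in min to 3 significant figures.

Plated area = 6.12 × 18.9 = 115.7 cm²
Volume = 115.7 × 38.7×10⁻⁴ cm = 0.4478 cm³
m(Sn) = 0.4478 × 7.31 = 3.273 g
n(Sn) = 3.273 / 118.71 = 0.02757 mol; n(e⁻) = 2 × 0.02757 = 0.05514 mol
Q = 0.05514 × 96500 = 5321 C
t = 5321 / 10.1 = 526.8 s = 8.78 min

8.78 min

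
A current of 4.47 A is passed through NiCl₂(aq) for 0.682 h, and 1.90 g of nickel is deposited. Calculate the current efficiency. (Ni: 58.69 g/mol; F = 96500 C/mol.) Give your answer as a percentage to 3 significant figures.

Q = 4.47 × 2455.2 = 10970 C
n(e⁻) = 10970 / 96500 = 0.1137 mol
Ni²⁺ + 2e⁻ → Ni, so theoretical n(Ni) = 0.05685 mol → 3.337 g
Efficiency = 1.90 / 3.337 = 0.5694 = 56.9%

56.9%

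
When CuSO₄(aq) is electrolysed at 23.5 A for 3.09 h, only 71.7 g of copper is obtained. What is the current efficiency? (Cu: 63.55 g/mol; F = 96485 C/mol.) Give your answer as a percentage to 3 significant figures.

83.3%

Q = 23.5 × 11124 = 2.614×10^5 C
n(e⁻) = 2.614×10^5 / 96485 = 2.709 mol
Cu²⁺ + 2e⁻ → Cu, so theoretical n(Cu) = 1.355 mol → 86.11 g
Efficiency = 71.7 / 86.11 = 0.8327 = 83.3%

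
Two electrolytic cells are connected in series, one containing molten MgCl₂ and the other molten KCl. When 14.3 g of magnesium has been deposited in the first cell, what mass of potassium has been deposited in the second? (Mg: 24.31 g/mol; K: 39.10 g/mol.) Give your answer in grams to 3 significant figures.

n(Mg) = 14.3 / 24.31 = 0.5882 mol
Mg²⁺ + 2e⁻ → Mg, so n(e⁻) = 2 × 0.5882 = 1.176 mol
Since the cells are in series, n(e⁻) in the K cell is also 1.176 mol.
K⁺ + e⁻ → K, so n(K) = 1.176 mol
m(K) = 1.176 × 39.10 = 46.0 g

46.0 g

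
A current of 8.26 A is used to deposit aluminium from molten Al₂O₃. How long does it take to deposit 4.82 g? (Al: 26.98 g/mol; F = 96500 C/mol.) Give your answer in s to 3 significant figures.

n(Al) = 4.82 / 26.98 = 0.1787 mol
Al³⁺ + 3e⁻ → Al, so n(e⁻) = 3 × 0.1787 = 0.5361 mol
Q = 0.5361 × 96500 = 51730 C
t = Q / I = 51730 / 8.26 = 6263 s

6260 s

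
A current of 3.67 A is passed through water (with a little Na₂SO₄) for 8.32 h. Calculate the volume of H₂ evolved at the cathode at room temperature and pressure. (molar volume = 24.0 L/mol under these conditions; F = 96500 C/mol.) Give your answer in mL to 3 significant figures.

Q = 3.67 A × 29952 s = 1.099×10^5 C
n(e⁻) = 1.099×10^5 / 96500 = 1.139 mol
2H⁺ + 2e⁻ → H₂, so n(H₂) = 1.139 / 2 = 0.5695 mol
V = 0.5695 × 24.0 = 13.67 L
= 13700 mL

13700 mL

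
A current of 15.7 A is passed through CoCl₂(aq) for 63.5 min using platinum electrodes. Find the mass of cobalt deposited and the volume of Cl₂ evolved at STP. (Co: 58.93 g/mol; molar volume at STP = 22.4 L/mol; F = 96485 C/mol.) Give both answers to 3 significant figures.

18.3 g Co; 6.94 L Cl₂

Q = 15.7 × 3810 = 59820 C; n(e⁻) = 59820 / 96485 = 0.6200 mol
Cathode: Co²⁺ + 2e⁻ → Co → n(Co) = 0.6200/2 = 0.3100 mol → 18.3 g
Anode: 2Cl⁻ → Cl₂ + 2e⁻ → n(Cl₂) = 0.6200/2 = 0.3100 mol → 6.94 L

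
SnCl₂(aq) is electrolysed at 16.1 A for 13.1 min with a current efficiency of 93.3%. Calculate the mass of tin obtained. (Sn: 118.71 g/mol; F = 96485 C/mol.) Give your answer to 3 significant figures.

7.26 g

Q = 16.1 × 786 = 12650 C
n(e⁻) = 12650 / 96485 = 0.1311 mol
Sn²⁺ + 2e⁻ → Sn, so theoretical m(Sn) = 0.06555 × 118.71 = 7.781 g
Actual mass = 93.3% × 7.781 = 7.26 g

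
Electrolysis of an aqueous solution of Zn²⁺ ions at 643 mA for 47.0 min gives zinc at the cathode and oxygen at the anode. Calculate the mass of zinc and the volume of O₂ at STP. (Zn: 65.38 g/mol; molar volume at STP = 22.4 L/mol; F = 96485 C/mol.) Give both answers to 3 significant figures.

Q = 0.643 × 2820 = 1813 C; n(e⁻) = 1813 / 96485 = 0.01879 mol
Cathode: Zn²⁺ + 2e⁻ → Zn → n(Zn) = 0.01879/2 = 0.009395 mol → 0.614 g
Anode: 2H₂O → O₂ + 4H⁺ + 4e⁻ → n(O₂) = 0.01879/4 = 0.004698 mol → 0.105 L

0.614 g Zn; 0.105 L O₂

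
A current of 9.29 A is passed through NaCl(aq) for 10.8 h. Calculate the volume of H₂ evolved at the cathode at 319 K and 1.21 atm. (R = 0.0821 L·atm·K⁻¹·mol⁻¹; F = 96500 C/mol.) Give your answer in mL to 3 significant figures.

Charge passed = 9.29 × 38880 = 3.612×10^5 C
Moles of electrons = 3.612×10^5 / 96500 = 3.743 mol
2H⁺ + 2e⁻ → H₂, so n(H₂) = 3.743 / 2 = 1.872 mol
V = nRT/P = 1.872 × 0.0821 × 319 / 1.21 = 40.52 L
= 40500 mL

40500 mL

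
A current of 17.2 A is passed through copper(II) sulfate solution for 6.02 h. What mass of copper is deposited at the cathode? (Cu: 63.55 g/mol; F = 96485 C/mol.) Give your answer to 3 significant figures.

123 g

Q = It = 17.2 × 21672 = 3.728×10^5 C
n(e⁻) = 3.728×10^5 / 96485 = 3.864 mol
Cu²⁺ + 2e⁻ → Cu, so n(Cu) = 3.864 / 2 = 1.932 mol
m = 1.932 × 63.55 = 123 g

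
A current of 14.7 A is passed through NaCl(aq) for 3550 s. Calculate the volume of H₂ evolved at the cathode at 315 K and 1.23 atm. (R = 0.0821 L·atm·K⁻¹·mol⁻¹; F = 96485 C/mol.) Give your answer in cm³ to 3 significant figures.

Q = 14.7 A × 3550 s = 52190 C
Moles of electrons = 52190 / 96485 = 0.5409 mol
2H⁺ + 2e⁻ → H₂, so n(H₂) = 0.5409 / 2 = 0.2705 mol
V = nRT/P = 0.2705 × 0.0821 × 315 / 1.23 = 5.687 L
= 5690 cm³

5690 cm³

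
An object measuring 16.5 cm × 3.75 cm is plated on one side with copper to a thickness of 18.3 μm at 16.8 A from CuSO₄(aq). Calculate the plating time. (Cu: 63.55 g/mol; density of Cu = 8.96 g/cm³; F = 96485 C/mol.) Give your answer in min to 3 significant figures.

Plated area = 16.5 × 3.75 = 61.88 cm²
Volume = 61.88 × 18.3×10⁻⁴ cm = 0.1132 cm³
m(Cu) = 0.1132 × 8.96 = 1.014 g
n(Cu) = 1.014 / 63.55 = 0.01596 mol; n(e⁻) = 2 × 0.01596 = 0.03192 mol
Q = 0.03192 × 96485 = 3080 C
t = 3080 / 16.8 = 183.3 s = 3.06 min

3.06 min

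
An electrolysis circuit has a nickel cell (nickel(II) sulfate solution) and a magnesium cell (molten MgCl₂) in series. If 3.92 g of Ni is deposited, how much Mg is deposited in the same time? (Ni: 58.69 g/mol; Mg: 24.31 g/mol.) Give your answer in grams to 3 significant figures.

n(Ni) = 3.92 / 58.69 = 0.06679 mol
Ni²⁺ + 2e⁻ → Ni, so n(e⁻) = 2 × 0.06679 = 0.1336 mol
The cells are in series, so the same charge (and hence the same n(e⁻) = 0.1336 mol) passes through both.
Mg²⁺ + 2e⁻ → Mg, so n(Mg) = 0.1336 / 2 = 0.06680 mol
m(Mg) = 0.06680 × 24.31 = 1.62 g

1.62 g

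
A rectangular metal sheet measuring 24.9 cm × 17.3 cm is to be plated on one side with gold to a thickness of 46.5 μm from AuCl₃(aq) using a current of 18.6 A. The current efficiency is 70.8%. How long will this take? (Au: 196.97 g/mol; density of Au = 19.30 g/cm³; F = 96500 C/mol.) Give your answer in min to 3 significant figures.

71.9 min

Plated area = 24.9 × 17.3 = 430.8 cm²
Volume = 430.8 × 46.5×10⁻⁴ cm = 2.003 cm³
m(Au) = 2.003 × 19.30 = 38.66 g
n(Au) = 38.66 / 196.97 = 0.1963 mol; n(e⁻) = 3 × 0.1963 = 0.5889 mol
Q = 0.5889 × 96500 / 0.708 = 80270 C
t = 80270 / 18.6 = 4316 s = 71.9 min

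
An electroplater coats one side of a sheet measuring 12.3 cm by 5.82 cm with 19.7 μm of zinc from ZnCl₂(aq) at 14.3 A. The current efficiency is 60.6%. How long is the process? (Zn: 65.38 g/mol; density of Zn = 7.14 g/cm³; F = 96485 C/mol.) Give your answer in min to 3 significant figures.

Plated area = 12.3 × 5.82 = 71.59 cm²
Volume = 71.59 × 19.7×10⁻⁴ cm = 0.1410 cm³
m(Zn) = 0.1410 × 7.14 = 1.007 g
n(Zn) = 1.007 / 65.38 = 0.01540 mol; n(e⁻) = 2 × 0.01540 = 0.03080 mol
Q = 0.03080 × 96485 / 0.606 = 4904 C
t = 4904 / 14.3 = 342.9 s = 5.72 min

5.72 min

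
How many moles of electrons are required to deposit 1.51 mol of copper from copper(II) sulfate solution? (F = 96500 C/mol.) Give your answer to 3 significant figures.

Cu²⁺ + 2e⁻ → Cu, so n(e⁻) = 2 × 1.51 = 3.020 mol

3.02 mol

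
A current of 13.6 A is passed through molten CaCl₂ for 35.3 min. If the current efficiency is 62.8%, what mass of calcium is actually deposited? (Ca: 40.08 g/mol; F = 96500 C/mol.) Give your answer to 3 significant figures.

3.76 g

Q = 13.6 × 2118 = 28800 C
n(e⁻) = 28800 / 96500 = 0.2984 mol
Ca²⁺ + 2e⁻ → Ca, so theoretical m(Ca) = 0.1492 × 40.08 = 5.980 g
Actual mass = 62.8% × 5.980 = 3.76 g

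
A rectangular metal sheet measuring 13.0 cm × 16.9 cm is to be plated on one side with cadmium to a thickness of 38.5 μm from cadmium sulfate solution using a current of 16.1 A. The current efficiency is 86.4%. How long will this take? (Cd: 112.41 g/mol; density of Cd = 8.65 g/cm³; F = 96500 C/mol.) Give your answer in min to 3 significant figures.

15.1 min

Plated area = 13.0 × 16.9 = 219.7 cm²
Volume = 219.7 × 38.5×10⁻⁴ cm = 0.8458 cm³
m(Cd) = 0.8458 × 8.65 = 7.316 g
n(Cd) = 7.316 / 112.41 = 0.06508 mol; n(e⁻) = 2 × 0.06508 = 0.1302 mol
Q = 0.1302 × 96500 / 0.864 = 14540 C
t = 14540 / 16.1 = 903.1 s = 15.1 min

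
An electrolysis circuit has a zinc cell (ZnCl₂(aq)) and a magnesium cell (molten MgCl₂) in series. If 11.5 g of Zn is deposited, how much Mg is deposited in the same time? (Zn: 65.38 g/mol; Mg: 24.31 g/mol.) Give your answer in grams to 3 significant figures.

4.28 g

n(Zn) = 11.5 / 65.38 = 0.1759 mol
Zn²⁺ + 2e⁻ → Zn, so n(e⁻) = 2 × 0.1759 = 0.3518 mol
Since the cells are in series, n(e⁻) in the Mg cell is also 0.3518 mol.
Mg²⁺ + 2e⁻ → Mg, so n(Mg) = 0.3518 / 2 = 0.1759 mol
m(Mg) = 0.1759 × 24.31 = 4.28 g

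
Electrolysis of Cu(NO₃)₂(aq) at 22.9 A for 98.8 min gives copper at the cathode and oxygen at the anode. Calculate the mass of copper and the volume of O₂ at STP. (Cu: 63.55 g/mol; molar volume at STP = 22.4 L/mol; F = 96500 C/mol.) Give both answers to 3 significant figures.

Q = 22.9 × 5928 = 1.358×10^5 C; n(e⁻) = 1.358×10^5 / 96500 = 1.407 mol
Cathode: Cu²⁺ + 2e⁻ → Cu → n(Cu) = 1.407/2 = 0.7035 mol → 44.7 g
Anode: 2H₂O → O₂ + 4H⁺ + 4e⁻ → n(O₂) = 1.407/4 = 0.3518 mol → 7.88 L

44.7 g Cu; 7.88 L O₂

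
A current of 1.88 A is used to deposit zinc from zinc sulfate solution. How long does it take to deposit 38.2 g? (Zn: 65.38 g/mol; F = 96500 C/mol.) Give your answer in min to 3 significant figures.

n(Zn) = 38.2 / 65.38 = 0.5843 mol
Zn²⁺ + 2e⁻ → Zn, so n(e⁻) = 2 × 0.5843 = 1.169 mol
Q = 1.169 × 96500 = 1.128×10^5 C
t = Q / I = 1.128×10^5 / 1.88 = 60000 s = 1000 min

1000 min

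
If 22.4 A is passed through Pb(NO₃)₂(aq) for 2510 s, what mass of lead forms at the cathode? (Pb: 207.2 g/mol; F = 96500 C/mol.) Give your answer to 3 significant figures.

60.4 g

Q = 22.4 A × 2510 s = 56220 C
Moles of electrons = 56220 / 96500 = 0.5826 mol
Pb²⁺ + 2e⁻ → Pb, so n(Pb) = 0.5826 / 2 = 0.2913 mol
m = 0.2913 × 207.2 = 60.4 g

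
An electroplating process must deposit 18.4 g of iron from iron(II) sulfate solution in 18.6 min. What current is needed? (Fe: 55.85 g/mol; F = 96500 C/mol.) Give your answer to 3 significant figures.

57.0 A

n(Fe) = 18.4 / 55.85 = 0.3295 mol
Fe²⁺ + 2e⁻ → Fe, so n(e⁻) = 2 × 0.3295 = 0.6590 mol
Q = 0.6590 × 96500 = 63590 C
I = Q / t = 63590 / 1116 s = 57.0 A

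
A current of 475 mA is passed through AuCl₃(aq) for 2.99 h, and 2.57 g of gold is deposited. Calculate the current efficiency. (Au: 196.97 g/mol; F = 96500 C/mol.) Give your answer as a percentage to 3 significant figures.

73.9%

Q = 0.475 × 10764 = 5113 C
n(e⁻) = 5113 / 96500 = 0.05298 mol
Au³⁺ + 3e⁻ → Au, so theoretical n(Au) = 0.01766 mol → 3.478 g
Efficiency = 2.57 / 3.478 = 0.7389 = 73.9%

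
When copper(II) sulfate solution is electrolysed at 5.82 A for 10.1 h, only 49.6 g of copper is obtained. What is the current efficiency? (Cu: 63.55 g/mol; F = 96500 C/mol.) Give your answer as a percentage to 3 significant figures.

Q = 5.82 × 36360 = 2.116×10^5 C
n(e⁻) = 2.116×10^5 / 96500 = 2.193 mol
Cu²⁺ + 2e⁻ → Cu, so theoretical n(Cu) = 1.097 mol → 69.71 g
Efficiency = 49.6 / 69.71 = 0.7115 = 71.2%

71.2%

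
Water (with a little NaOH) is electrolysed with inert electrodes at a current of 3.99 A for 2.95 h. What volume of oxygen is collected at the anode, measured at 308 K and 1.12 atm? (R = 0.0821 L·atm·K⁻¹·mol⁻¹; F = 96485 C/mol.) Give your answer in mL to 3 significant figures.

Q = 3.99 A × 10620 s = 42370 C
Moles of electrons = 42370 / 96485 = 0.4391 mol
2H₂O → O₂ + 4H⁺ + 4e⁻, so n(O₂) = 0.4391 / 4 = 0.1098 mol
V = nRT/P = 0.1098 × 0.0821 × 308 / 1.12 = 2.479 L
= 2480 mL

2480 mL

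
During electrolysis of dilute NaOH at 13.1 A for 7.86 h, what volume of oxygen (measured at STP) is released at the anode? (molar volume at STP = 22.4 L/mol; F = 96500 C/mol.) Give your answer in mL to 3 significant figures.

Charge passed = 13.1 × 28296 = 3.707×10^5 C
n(e⁻) = 3.707×10^5 / 96500 = 3.841 mol
2H₂O → O₂ + 4H⁺ + 4e⁻, so n(O₂) = 3.841 / 4 = 0.9603 mol
V = 0.9603 × 22.4 = 21.51 L
= 21500 mL

21500 mL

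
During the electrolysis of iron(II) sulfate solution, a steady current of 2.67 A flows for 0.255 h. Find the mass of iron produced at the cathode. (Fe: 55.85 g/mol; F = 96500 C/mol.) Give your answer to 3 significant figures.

0.709 g

Charge passed = 2.67 × 918 = 2451 C
Moles of electrons = 2451 / 96500 = 0.02540 mol
Fe²⁺ + 2e⁻ → Fe, so n(Fe) = 0.02540 / 2 = 0.01270 mol
m = 0.01270 × 55.85 = 0.709 g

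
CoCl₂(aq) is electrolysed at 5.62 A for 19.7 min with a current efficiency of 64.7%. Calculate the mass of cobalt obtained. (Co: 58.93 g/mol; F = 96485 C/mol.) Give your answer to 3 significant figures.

1.31 g

Q = 5.62 × 1182 = 6643 C
n(e⁻) = 6643 / 96485 = 0.06885 mol
Co²⁺ + 2e⁻ → Co, so theoretical m(Co) = 0.03443 × 58.93 = 2.029 g
Actual mass = 64.7% × 2.029 = 1.31 g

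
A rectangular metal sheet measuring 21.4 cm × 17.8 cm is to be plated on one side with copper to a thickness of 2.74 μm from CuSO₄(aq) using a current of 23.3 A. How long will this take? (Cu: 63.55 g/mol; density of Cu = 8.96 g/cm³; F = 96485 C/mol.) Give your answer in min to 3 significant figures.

Plated area = 21.4 × 17.8 = 380.9 cm²
Volume = 380.9 × 2.74×10⁻⁴ cm = 0.1044 cm³
m(Cu) = 0.1044 × 8.96 = 0.9354 g
n(Cu) = 0.9354 / 63.55 = 0.01472 mol; n(e⁻) = 2 × 0.01472 = 0.02944 mol
Q = 0.02944 × 96485 = 2841 C
t = 2841 / 23.3 = 121.9 s = 2.03 min

2.03 min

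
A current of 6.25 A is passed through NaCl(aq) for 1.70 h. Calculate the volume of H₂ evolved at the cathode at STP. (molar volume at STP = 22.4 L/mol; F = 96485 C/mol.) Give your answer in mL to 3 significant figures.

Q = It = 6.25 × 6120 = 38250 C
n(e⁻) = 38250 / 96485 = 0.3964 mol
2H⁺ + 2e⁻ → H₂, so n(H₂) = 0.3964 / 2 = 0.1982 mol
V = 0.1982 × 22.4 = 4.440 L
= 4440 mL

4440 mL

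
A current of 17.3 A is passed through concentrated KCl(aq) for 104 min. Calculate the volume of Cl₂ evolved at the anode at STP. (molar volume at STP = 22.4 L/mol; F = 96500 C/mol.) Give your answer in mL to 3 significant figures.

Q = 17.3 A × 6240 s = 1.080×10^5 C
n(e⁻) = Q/F = 1.080×10^5/96500 = 1.119 mol
2Cl⁻ → Cl₂ + 2e⁻, so n(Cl₂) = 1.119 / 2 = 0.5595 mol
V = 0.5595 × 22.4 = 12.53 L
= 12500 mL

12500 mL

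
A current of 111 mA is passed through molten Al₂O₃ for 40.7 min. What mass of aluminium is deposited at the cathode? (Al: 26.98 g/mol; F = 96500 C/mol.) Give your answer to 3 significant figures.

0.0253 g

Q = 0.111 A × 2442 s = 271.1 C
n(e⁻) = 271.1 / 96500 = 0.002809 mol
Al³⁺ + 3e⁻ → Al, so n(Al) = 0.002809 / 3 = 9.363×10^-4 mol
m = 9.363×10^-4 × 26.98 = 0.0253 g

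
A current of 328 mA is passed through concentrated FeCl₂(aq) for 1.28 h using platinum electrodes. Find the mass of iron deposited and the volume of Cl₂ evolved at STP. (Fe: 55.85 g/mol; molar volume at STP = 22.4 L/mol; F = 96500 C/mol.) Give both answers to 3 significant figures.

0.437 g Fe; 0.175 L Cl₂

Q = 0.328 × 4608 = 1511 C; n(e⁻) = 1511 / 96500 = 0.01566 mol
Cathode: Fe²⁺ + 2e⁻ → Fe → n(Fe) = 0.01566/2 = 0.007830 mol → 0.437 g
Anode: 2Cl⁻ → Cl₂ + 2e⁻ → n(Cl₂) = 0.01566/2 = 0.007830 mol → 0.175 L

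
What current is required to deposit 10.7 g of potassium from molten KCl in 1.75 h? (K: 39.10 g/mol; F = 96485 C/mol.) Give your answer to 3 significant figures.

4.19 A

n(K) = 10.7 / 39.10 = 0.2737 mol
K⁺ + e⁻ → K, so n(e⁻) = 0.2737 mol
Q = 0.2737 × 96485 = 26410 C
I = Q / t = 26410 / 6300 s = 4.19 A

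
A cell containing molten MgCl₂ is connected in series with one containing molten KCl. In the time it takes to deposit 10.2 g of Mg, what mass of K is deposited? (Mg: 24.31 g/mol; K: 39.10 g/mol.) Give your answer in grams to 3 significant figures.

32.8 g

n(Mg) = 10.2 / 24.31 = 0.4196 mol
Mg²⁺ + 2e⁻ → Mg, so n(e⁻) = 2 × 0.4196 = 0.8392 mol
In series, the same 0.8392 mol of electrons flows through the second cell.
K⁺ + e⁻ → K, so n(K) = 0.8392 mol
m(K) = 0.8392 × 39.10 = 32.8 g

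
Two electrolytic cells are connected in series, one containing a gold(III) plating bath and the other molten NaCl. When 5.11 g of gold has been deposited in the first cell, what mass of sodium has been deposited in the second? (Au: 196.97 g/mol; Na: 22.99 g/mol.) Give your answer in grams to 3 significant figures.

1.79 g

n(Au) = 5.11 / 196.97 = 0.02594 mol
Au³⁺ + 3e⁻ → Au, so n(e⁻) = 3 × 0.02594 = 0.07782 mol
The cells are in series, so the same charge (and hence the same n(e⁻) = 0.07782 mol) passes through both.
Na⁺ + e⁻ → Na, so n(Na) = 0.07782 mol
m(Na) = 0.07782 × 22.99 = 1.79 g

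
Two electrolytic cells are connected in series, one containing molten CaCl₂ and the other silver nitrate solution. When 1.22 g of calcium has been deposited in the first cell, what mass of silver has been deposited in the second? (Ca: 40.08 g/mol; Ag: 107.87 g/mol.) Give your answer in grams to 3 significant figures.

6.57 g

n(Ca) = 1.22 / 40.08 = 0.03044 mol
Ca²⁺ + 2e⁻ → Ca, so n(e⁻) = 2 × 0.03044 = 0.06088 mol
The cells are in series, so the same charge (and hence the same n(e⁻) = 0.06088 mol) passes through both.
Ag⁺ + e⁻ → Ag, so n(Ag) = 0.06088 mol
m(Ag) = 0.06088 × 107.87 = 6.57 g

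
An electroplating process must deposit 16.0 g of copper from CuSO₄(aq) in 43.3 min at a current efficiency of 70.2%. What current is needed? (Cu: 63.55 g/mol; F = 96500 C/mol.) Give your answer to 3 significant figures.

26.6 A

n(Cu) = 16.0 / 63.55 = 0.2518 mol
Cu²⁺ + 2e⁻ → Cu, so n(e⁻) = 2 × 0.2518 = 0.5036 mol
Q = 0.5036 × 96500 / 0.702 = 69230 C
I = Q / t = 69230 / 2598 s = 26.6 A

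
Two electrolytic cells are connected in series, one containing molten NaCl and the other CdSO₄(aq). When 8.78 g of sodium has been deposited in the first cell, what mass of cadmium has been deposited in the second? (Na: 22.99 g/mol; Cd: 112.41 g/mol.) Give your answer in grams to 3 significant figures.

n(Na) = 8.78 / 22.99 = 0.3819 mol
Na⁺ + e⁻ → Na, so n(e⁻) = 0.3819 mol
In series, the same 0.3819 mol of electrons flows through the second cell.
Cd²⁺ + 2e⁻ → Cd, so n(Cd) = 0.3819 / 2 = 0.1910 mol
m(Cd) = 0.1910 × 112.41 = 21.5 g

21.5 g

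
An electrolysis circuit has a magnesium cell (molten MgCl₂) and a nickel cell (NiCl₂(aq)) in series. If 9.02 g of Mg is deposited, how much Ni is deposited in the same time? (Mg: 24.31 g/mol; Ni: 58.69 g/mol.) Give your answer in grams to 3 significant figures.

n(Mg) = 9.02 / 24.31 = 0.3710 mol
Mg²⁺ + 2e⁻ → Mg, so n(e⁻) = 2 × 0.3710 = 0.7420 mol
Since the cells are in series, n(e⁻) in the Ni cell is also 0.7420 mol.
Ni²⁺ + 2e⁻ → Ni, so n(Ni) = 0.7420 / 2 = 0.3710 mol
m(Ni) = 0.3710 × 58.69 = 21.8 g

21.8 g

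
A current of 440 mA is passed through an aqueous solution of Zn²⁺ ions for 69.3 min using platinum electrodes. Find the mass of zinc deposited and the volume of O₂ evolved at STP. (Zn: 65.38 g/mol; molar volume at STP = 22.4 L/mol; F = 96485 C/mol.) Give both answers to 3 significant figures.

0.620 g Zn; 0.106 L O₂

Q = 0.440 × 4158 = 1830 C; n(e⁻) = 1830 / 96485 = 0.01897 mol
Cathode: Zn²⁺ + 2e⁻ → Zn → n(Zn) = 0.01897/2 = 0.009485 mol → 0.620 g
Anode: 2H₂O → O₂ + 4H⁺ + 4e⁻ → n(O₂) = 0.01897/4 = 0.004743 mol → 0.106 L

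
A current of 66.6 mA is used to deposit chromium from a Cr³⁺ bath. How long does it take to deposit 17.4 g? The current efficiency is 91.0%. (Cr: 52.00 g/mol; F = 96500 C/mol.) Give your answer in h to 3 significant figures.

444 h

n(Cr) = 17.4 / 52.00 = 0.3346 mol
Cr³⁺ + 3e⁻ → Cr, so n(e⁻) = 3 × 0.3346 = 1.004 mol
Q = 1.004 × 96500 / 0.910 = 1.065×10^5 C
t = Q / I = 1.065×10^5 / 0.0666 = 1.599×10^6 s = 444 h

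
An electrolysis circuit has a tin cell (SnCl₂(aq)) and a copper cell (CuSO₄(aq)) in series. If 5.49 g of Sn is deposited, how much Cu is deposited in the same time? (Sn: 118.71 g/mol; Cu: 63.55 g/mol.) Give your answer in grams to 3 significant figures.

n(Sn) = 5.49 / 118.71 = 0.04625 mol
Sn²⁺ + 2e⁻ → Sn, so n(e⁻) = 2 × 0.04625 = 0.09250 mol
In series, the same 0.09250 mol of electrons flows through the second cell.
Cu²⁺ + 2e⁻ → Cu, so n(Cu) = 0.09250 / 2 = 0.04625 mol
m(Cu) = 0.04625 × 63.55 = 2.94 g

2.94 g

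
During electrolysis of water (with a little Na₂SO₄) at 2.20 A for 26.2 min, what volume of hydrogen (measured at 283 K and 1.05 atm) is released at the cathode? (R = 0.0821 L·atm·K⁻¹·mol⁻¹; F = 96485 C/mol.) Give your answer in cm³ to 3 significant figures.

397 cm³

Q = 2.20 A × 1572 s = 3458 C
n(e⁻) = 3458 / 96485 = 0.03584 mol
2H⁺ + 2e⁻ → H₂, so n(H₂) = 0.03584 / 2 = 0.01792 mol
V = nRT/P = 0.01792 × 0.0821 × 283 / 1.05 = 0.3965 L
= 397 cm³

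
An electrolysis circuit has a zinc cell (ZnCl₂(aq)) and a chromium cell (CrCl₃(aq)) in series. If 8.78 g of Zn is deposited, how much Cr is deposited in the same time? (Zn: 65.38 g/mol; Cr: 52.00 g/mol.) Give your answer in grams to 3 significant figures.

n(Zn) = 8.78 / 65.38 = 0.1343 mol
Zn²⁺ + 2e⁻ → Zn, so n(e⁻) = 2 × 0.1343 = 0.2686 mol
Since the cells are in series, n(e⁻) in the Cr cell is also 0.2686 mol.
Cr³⁺ + 3e⁻ → Cr, so n(Cr) = 0.2686 / 3 = 0.08953 mol
m(Cr) = 0.08953 × 52.00 = 4.66 g

4.66 g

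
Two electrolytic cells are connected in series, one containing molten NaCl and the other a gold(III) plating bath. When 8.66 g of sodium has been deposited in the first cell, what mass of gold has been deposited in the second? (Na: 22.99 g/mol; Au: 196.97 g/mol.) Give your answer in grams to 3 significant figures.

n(Na) = 8.66 / 22.99 = 0.3767 mol
Na⁺ + e⁻ → Na, so n(e⁻) = 0.3767 mol
In series, the same 0.3767 mol of electrons flows through the second cell.
Au³⁺ + 3e⁻ → Au, so n(Au) = 0.3767 / 3 = 0.1256 mol
m(Au) = 0.1256 × 196.97 = 24.7 g

24.7 g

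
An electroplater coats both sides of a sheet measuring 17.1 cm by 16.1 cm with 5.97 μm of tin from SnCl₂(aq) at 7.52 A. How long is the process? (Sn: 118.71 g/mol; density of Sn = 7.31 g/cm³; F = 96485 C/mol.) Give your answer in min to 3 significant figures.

8.66 min

Plated area = 2 × 17.1 × 16.1 = 550.6 cm²
Volume = 550.6 × 5.97×10⁻⁴ cm = 0.3287 cm³
m(Sn) = 0.3287 × 7.31 = 2.403 g
n(Sn) = 2.403 / 118.71 = 0.02024 mol; n(e⁻) = 2 × 0.02024 = 0.04048 mol
Q = 0.04048 × 96485 = 3906 C
t = 3906 / 7.52 = 519.4 s = 8.66 min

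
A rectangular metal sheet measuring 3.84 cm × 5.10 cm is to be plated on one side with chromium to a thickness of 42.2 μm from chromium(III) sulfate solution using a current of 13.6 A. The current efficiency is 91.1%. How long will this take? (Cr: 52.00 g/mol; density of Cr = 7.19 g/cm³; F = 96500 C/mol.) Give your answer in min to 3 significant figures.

Plated area = 3.84 × 5.10 = 19.58 cm²
Volume = 19.58 × 42.2×10⁻⁴ cm = 0.08263 cm³
m(Cr) = 0.08263 × 7.19 = 0.5941 g
n(Cr) = 0.5941 / 52.00 = 0.01143 mol; n(e⁻) = 3 × 0.01143 = 0.03429 mol
Q = 0.03429 × 96500 / 0.911 = 3632 C
t = 3632 / 13.6 = 267.1 s = 4.45 min

4.45 min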